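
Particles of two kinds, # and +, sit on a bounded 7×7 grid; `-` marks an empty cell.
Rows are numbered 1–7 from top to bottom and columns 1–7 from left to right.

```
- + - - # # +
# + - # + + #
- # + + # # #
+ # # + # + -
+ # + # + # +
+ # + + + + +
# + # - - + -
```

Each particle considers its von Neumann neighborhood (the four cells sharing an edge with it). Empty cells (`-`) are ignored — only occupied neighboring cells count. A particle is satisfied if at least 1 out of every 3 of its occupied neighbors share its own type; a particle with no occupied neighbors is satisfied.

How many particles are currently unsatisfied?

17

Row 1: (1,2)+ 1/1 satisfied · (1,5)# 1/2 satisfied · (1,6)# 1/3 satisfied · (1,7)+ 0/2 not
Row 2: (2,1)# 0/1 not · (2,2)+ 1/3 satisfied · (2,4)# 0/2 not · (2,5)+ 1/4 not · (2,6)+ 1/4 not · (2,7)# 1/3 satisfied
Row 3: (3,2)# 1/3 satisfied · (3,3)+ 1/3 satisfied · (3,4)+ 2/4 satisfied · (3,5)# 2/4 satisfied · (3,6)# 2/4 satisfied · (3,7)# 2/2 satisfied
Row 4: (4,1)+ 1/2 satisfied · (4,2)# 3/4 satisfied · (4,3)# 1/4 not · (4,4)+ 1/4 not · (4,5)# 1/4 not · (4,6)+ 0/3 not
Row 5: (5,1)+ 2/3 satisfied · (5,2)# 2/4 satisfied · (5,3)+ 1/4 not · (5,4)# 0/4 not · (5,5)+ 1/4 not · (5,6)# 0/4 not · (5,7)+ 1/2 satisfied
Row 6: (6,1)+ 1/3 satisfied · (6,2)# 1/4 not · (6,3)+ 2/4 satisfied · (6,4)+ 2/3 satisfied · (6,5)+ 3/3 satisfied · (6,6)+ 3/4 satisfied · (6,7)+ 2/2 satisfied
Row 7: (7,1)# 0/2 not · (7,2)+ 0/3 not · (7,3)# 0/2 not · (7,6)+ 1/1 satisfied
Unsatisfied: (1,7), (2,1), (2,4), (2,5), (2,6), (4,3), (4,4), (4,5), (4,6), (5,3), (5,4), (5,5), (5,6), (6,2), (7,1), (7,2), (7,3) — 17 in total.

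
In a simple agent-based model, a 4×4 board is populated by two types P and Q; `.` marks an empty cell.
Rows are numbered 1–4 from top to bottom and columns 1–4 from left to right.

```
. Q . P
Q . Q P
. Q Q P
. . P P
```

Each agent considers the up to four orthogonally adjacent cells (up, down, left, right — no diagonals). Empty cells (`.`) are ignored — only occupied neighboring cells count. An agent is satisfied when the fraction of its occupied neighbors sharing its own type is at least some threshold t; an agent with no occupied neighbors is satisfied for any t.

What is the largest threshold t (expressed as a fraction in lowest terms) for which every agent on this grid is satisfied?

1/2

Row 1: (1,2)Q — no occupied neighbors · (1,4)P 1/1
Row 2: (2,1)Q — no occupied neighbors · (2,3)Q 1/2 · (2,4)P 2/3
Row 3: (3,2)Q 1/1 · (3,3)Q 2/4 · (3,4)P 2/3
Row 4: (4,3)P 1/2 · (4,4)P 2/2
The smallest same-type fraction is 1/2 at (2,3), which reduces to 1/2. Any threshold above that leaves this agent unsatisfied.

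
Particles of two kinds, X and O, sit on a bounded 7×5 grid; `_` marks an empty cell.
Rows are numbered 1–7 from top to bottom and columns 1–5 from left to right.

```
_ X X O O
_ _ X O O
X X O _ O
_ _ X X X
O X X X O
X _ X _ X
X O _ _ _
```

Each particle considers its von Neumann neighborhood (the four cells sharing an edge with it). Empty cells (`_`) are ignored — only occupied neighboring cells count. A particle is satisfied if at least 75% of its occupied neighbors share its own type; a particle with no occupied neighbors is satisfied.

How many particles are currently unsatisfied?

Row 1: (1,2)X 1/1 ok · (1,3)X 2/3 unhappy · (1,4)O 2/3 unhappy · (1,5)O 2/2 ok
Row 2: (2,3)X 1/3 unhappy · (2,4)O 2/3 unhappy · (2,5)O 3/3 ok
Row 3: (3,1)X 1/1 ok · (3,2)X 1/2 unhappy · (3,3)O 0/3 unhappy · (3,5)O 1/2 unhappy
Row 4: (4,3)X 2/3 unhappy · (4,4)X 3/3 ok · (4,5)X 1/3 unhappy
Row 5: (5,1)O 0/2 unhappy · (5,2)X 1/2 unhappy · (5,3)X 4/4 ok · (5,4)X 2/3 unhappy · (5,5)O 0/3 unhappy
Row 6: (6,1)X 1/2 unhappy · (6,3)X 1/1 ok · (6,5)X 0/1 unhappy
Row 7: (7,1)X 1/2 unhappy · (7,2)O 0/1 unhappy
Unsatisfied: (1,3), (1,4), (2,3), (2,4), (3,2), (3,3), (3,5), (4,3), (4,5), (5,1), (5,2), (5,4), (5,5), (6,1), (6,5), (7,1), (7,2) — 17 in total.

17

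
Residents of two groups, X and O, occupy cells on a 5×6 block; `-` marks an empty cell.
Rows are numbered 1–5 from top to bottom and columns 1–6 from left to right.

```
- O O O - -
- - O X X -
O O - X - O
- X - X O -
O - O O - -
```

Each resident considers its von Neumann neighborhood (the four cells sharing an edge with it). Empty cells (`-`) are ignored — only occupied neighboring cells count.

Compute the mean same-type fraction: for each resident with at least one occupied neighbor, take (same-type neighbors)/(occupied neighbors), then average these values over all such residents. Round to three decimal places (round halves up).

0.631

(1,2)O 1/1
(1,3)O 3/3
(1,4)O 1/2
(2,3)O 1/2
(2,4)X 2/4
(2,5)X 1/1
(3,1)O 1/1
(3,2)O 1/2
(3,4)X 2/2
(3,6)O — no occupied neighbors
(4,2)X 0/1
(4,4)X 1/3
(4,5)O 0/1
(5,1)O — no occupied neighbors
(5,3)O 1/1
(5,4)O 1/2
Sum over 14 residents: 1/1 + 3/3 + 1/2 + 1/2 + 2/4 + 1/1 + 1/1 + 1/2 + 2/2 + 0/1 + 1/3 + 0/1 + 1/1 + 1/2 = 53/6; mean = 53/6 ÷ 14 = 53/84 = 0.630952… → 0.631.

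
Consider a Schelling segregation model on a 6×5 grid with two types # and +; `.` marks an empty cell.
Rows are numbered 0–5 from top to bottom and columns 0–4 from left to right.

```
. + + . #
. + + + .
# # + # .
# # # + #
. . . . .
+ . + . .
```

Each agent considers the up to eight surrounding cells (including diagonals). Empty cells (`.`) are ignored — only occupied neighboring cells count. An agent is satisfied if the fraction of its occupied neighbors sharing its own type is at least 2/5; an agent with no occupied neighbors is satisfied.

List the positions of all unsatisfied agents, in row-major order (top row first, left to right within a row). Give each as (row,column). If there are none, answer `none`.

(0,1)+ 3/3 satisfied
(0,2)+ 4/4 satisfied
(0,4)# 0/1 not
(1,1)+ 4/6 satisfied
(1,2)+ 5/7 satisfied
(1,3)+ 3/5 satisfied
(2,0)# 3/4 satisfied
(2,1)# 4/7 satisfied
(2,2)+ 4/8 satisfied
(2,3)# 2/6 not
(3,0)# 3/3 satisfied
(3,1)# 4/5 satisfied
(3,2)# 3/5 satisfied
(3,3)+ 1/4 not
(3,4)# 1/2 satisfied
(5,0)+ 0/0 satisfied
(5,2)+ 0/0 satisfied

(0,4), (2,3), (3,3)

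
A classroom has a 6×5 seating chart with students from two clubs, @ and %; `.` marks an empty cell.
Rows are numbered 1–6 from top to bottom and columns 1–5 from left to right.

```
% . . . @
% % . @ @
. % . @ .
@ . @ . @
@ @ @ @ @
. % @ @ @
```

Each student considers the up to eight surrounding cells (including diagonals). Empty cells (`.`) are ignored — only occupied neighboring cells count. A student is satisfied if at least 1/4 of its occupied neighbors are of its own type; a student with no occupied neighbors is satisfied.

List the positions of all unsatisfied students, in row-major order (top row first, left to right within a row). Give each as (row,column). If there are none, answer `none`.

(1,1)% 2/2 ok
(1,5)@ 2/2 ok
(2,1)% 3/3 ok
(2,2)% 3/3 ok
(2,4)@ 3/3 ok
(2,5)@ 3/3 ok
(3,2)% 2/4 ok
(3,4)@ 4/4 ok
(4,1)@ 2/3 ok
(4,3)@ 4/5 ok
(4,5)@ 3/3 ok
(5,1)@ 2/3 ok
(5,2)@ 5/6 ok
(5,3)@ 5/6 ok
(5,4)@ 7/7 ok
(5,5)@ 4/4 ok
(6,2)% 0/4 unhappy
(6,3)@ 4/5 ok
(6,4)@ 5/5 ok
(6,5)@ 3/3 ok

(6,2)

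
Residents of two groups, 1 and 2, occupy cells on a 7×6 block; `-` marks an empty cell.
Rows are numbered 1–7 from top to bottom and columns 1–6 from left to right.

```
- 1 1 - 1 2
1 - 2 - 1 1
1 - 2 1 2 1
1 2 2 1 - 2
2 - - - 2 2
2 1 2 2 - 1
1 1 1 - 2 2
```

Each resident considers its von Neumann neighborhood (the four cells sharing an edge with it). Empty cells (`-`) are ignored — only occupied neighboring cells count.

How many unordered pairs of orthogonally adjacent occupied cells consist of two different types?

17

Scan each occupied cell's neighbors to the right and below so each pair is counted once.
From row 1: 3 unlike of 5 pairs (running 3/5).
From row 2: 1 unlike of 5 pairs (running 4/10).
From row 3: 4 unlike of 7 pairs (running 8/17).
From row 4: 3 unlike of 5 pairs (running 11/22).
From row 5: 1 unlike of 3 pairs (running 12/25).
From row 6: 5 unlike of 7 pairs (running 17/32).
From row 7: 0 unlike of 3 pairs (running 17/35).
Total adjacent occupied pairs: 35; unlike-type pairs: 17.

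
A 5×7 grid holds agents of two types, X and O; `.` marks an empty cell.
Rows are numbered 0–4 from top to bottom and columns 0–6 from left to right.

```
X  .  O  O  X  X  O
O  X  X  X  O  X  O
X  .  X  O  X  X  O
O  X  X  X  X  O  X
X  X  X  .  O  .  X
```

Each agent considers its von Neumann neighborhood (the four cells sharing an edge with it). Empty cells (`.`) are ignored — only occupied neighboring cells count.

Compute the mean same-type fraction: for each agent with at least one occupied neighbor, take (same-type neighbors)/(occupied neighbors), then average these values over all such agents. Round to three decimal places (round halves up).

0.441

(0,0)X 0/1
(0,2)O 1/2
(0,3)O 1/3
(0,4)X 1/3
(0,5)X 2/3
(0,6)O 1/2
(1,0)O 0/3
(1,1)X 1/2
(1,2)X 3/4
(1,3)X 1/4
(1,4)O 0/4
(1,5)X 2/4
(1,6)O 2/3
(2,0)X 0/2
(2,2)X 2/3
(2,3)O 0/4
(2,4)X 2/4
(2,5)X 2/4
(2,6)O 1/3
(3,0)O 0/3
(3,1)X 2/3
(3,2)X 4/4
(3,3)X 2/3
(3,4)X 2/4
(3,5)O 0/3
(3,6)X 1/3
(4,0)X 1/2
(4,1)X 3/3
(4,2)X 2/2
(4,4)O 0/1
(4,6)X 1/1
Sum over 31 agents: 0/1 + 1/2 + 1/3 + 1/3 + 2/3 + 1/2 + 0/3 + 1/2 + 3/4 + 1/4 + 0/4 + 2/4 + 2/3 + 0/2 + 2/3 + 0/4 + 2/4 + 2/4 + 1/3 + 0/3 + 2/3 + 4/4 + 2/3 + 2/4 + 0/3 + 1/3 + 1/2 + 3/3 + 2/2 + 0/1 + 1/1 = 41/3; mean = 41/3 ÷ 31 = 41/93 = 0.440860… → 0.441.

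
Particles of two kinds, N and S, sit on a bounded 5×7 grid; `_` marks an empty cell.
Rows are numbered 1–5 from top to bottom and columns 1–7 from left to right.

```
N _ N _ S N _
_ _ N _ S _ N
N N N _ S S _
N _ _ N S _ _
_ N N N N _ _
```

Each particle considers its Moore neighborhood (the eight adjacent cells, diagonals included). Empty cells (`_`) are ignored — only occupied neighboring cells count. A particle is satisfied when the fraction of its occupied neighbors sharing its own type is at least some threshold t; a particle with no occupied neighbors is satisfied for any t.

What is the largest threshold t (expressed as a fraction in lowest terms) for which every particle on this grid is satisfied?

Row 1: (1,1)N — no occupied neighbors · (1,3)N 1/1 · (1,5)S 1/2 · (1,6)N 1/3
Row 2: (2,3)N 3/3 · (2,5)S 3/4 · (2,7)N 1/2
Row 3: (3,1)N 2/2 · (3,2)N 4/4 · (3,3)N 3/3 · (3,5)S 3/4 · (3,6)S 3/4
Row 4: (4,1)N 3/3 · (4,4)N 4/6 · (4,5)S 2/5
Row 5: (5,2)N 2/2 · (5,3)N 3/3 · (5,4)N 3/4 · (5,5)N 2/3
The smallest same-type fraction is 1/3 at (1,6), which reduces to 1/3. Any threshold above that leaves this particle unsatisfied.

1/3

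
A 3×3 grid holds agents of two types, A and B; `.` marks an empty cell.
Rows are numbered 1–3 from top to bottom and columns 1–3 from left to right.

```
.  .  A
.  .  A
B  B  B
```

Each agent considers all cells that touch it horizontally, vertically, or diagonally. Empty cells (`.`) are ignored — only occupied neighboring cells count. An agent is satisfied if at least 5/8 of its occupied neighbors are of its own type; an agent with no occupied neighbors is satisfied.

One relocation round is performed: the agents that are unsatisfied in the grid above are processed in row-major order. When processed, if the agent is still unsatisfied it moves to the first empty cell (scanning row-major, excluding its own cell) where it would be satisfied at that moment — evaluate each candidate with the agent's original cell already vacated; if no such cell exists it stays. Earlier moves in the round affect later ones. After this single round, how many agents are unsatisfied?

Initially unsatisfied (in order): (2,3), (3,3).
  (2,3) → (1,1).
  (3,3): now satisfied by earlier moves; stays.
Resulting grid:
A . A
. . .
B B B
All satisfied now.

0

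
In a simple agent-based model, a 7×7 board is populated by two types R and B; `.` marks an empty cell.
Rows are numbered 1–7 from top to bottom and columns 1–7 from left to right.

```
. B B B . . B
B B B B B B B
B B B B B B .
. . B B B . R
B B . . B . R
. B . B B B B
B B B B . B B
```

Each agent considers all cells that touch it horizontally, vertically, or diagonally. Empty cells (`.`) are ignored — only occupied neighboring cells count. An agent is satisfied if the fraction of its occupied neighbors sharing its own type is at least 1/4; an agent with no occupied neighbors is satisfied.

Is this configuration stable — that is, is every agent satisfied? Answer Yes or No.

Row 1: (1,2)B 4/4 ✓ · (1,3)B 5/5 ✓ · (1,4)B 4/4 ✓ · (1,7)B 2/2 ✓
Row 2: (2,1)B 4/4 ✓ · (2,2)B 7/7 ✓ · (2,3)B 8/8 ✓ · (2,4)B 7/7 ✓ · (2,5)B 6/6 ✓ · (2,6)B 5/5 ✓ · (2,7)B 3/3 ✓
Row 3: (3,1)B 3/3 ✓ · (3,2)B 6/6 ✓ · (3,3)B 7/7 ✓ · (3,4)B 8/8 ✓ · (3,5)B 7/7 ✓ · (3,6)B 5/6 ✓
Row 4: (4,3)B 5/5 ✓ · (4,4)B 6/6 ✓ · (4,5)B 5/5 ✓ · (4,7)R 1/2 ✓
Row 5: (5,1)B 2/2 ✓ · (5,2)B 3/3 ✓ · (5,5)B 5/5 ✓ · (5,7)R 1/3 ✓
Row 6: (6,2)B 5/5 ✓ · (6,4)B 4/4 ✓ · (6,5)B 5/5 ✓ · (6,6)B 5/6 ✓ · (6,7)B 3/4 ✓
Row 7: (7,1)B 2/2 ✓ · (7,2)B 3/3 ✓ · (7,3)B 4/4 ✓ · (7,4)B 3/3 ✓ · (7,6)B 4/4 ✓ · (7,7)B 3/3 ✓
All meet the threshold, so the configuration is stable.

Yes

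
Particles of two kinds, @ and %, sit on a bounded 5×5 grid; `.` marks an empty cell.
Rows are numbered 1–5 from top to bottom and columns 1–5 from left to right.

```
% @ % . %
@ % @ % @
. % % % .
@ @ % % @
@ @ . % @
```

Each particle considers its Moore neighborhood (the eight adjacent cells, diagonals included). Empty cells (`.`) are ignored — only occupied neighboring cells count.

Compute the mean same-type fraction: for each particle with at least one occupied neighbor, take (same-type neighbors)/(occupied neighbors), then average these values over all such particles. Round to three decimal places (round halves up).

0.504

Row 1: (1,1)% 1/3 · (1,2)@ 2/5 · (1,3)% 2/4 · (1,5)% 1/2
Row 2: (2,1)@ 1/4 · (2,2)% 4/7 · (2,3)@ 1/7 · (2,4)% 4/6 · (2,5)@ 0/3
Row 3: (3,2)% 3/7 · (3,3)% 6/8 · (3,4)% 4/7
Row 4: (4,1)@ 3/4 · (4,2)@ 3/6 · (4,3)% 5/7 · (4,4)% 4/6 · (4,5)@ 1/4
Row 5: (5,1)@ 3/3 · (5,2)@ 3/4 · (5,4)% 2/4 · (5,5)@ 1/3
Sum over 21 particles: 1/3 + 2/5 + 2/4 + 1/2 + 1/4 + 4/7 + 1/7 + 4/6 + 0/3 + 3/7 + 6/8 + 4/7 + 3/4 + 3/6 + 5/7 + 4/6 + 1/4 + 3/3 + 3/4 + 2/4 + 1/3 = 1481/140; mean = 1481/140 ÷ 21 = 1481/2940 = 0.503741… → 0.504.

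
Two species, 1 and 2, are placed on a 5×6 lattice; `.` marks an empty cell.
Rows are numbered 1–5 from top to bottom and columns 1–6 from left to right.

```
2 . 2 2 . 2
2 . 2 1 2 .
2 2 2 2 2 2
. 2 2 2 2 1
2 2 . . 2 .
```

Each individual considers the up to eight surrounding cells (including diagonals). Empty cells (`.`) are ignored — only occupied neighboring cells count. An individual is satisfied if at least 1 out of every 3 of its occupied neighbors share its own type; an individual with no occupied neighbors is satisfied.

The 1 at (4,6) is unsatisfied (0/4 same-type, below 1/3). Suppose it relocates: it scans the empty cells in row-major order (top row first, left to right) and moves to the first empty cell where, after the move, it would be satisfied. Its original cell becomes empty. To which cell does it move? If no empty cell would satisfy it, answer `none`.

Vacating (4,6). Empty cells in order:
  (1,2): 0/4 same-type → still unsatisfied.
  (1,5): 1/4 same-type → still unsatisfied.
  (2,2): 0/7 same-type → still unsatisfied.
  (2,6): 0/4 same-type → still unsatisfied.
  (4,1): 0/5 same-type → still unsatisfied.
  (5,3): 0/4 same-type → still unsatisfied.
  (5,4): 0/4 same-type → still unsatisfied.
  (5,6): 0/2 same-type → still unsatisfied.

none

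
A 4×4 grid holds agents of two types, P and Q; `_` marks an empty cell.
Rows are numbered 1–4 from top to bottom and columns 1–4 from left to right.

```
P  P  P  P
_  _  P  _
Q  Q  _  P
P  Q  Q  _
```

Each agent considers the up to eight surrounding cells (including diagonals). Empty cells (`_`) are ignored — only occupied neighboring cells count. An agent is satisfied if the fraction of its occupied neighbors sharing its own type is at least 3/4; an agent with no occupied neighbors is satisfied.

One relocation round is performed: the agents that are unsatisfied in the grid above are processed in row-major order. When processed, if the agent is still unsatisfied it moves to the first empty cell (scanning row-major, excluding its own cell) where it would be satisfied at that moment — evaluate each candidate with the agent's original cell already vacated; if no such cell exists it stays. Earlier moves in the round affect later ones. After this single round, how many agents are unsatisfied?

3

Initially unsatisfied (in order): (3,1), (3,2), (3,4), (4,1), (4,3).
  (3,1): no empty cell satisfies it; stays.
  (3,2): no empty cell satisfies it; stays.
  (3,4) → (2,4).
  (4,1): no empty cell satisfies it; stays.
  (4,3): now satisfied by earlier moves; stays.
Resulting grid:
P P P P
_ _ P P
Q Q _ _
P Q Q _
Unsatisfied now: (3,1), (3,2), (4,1).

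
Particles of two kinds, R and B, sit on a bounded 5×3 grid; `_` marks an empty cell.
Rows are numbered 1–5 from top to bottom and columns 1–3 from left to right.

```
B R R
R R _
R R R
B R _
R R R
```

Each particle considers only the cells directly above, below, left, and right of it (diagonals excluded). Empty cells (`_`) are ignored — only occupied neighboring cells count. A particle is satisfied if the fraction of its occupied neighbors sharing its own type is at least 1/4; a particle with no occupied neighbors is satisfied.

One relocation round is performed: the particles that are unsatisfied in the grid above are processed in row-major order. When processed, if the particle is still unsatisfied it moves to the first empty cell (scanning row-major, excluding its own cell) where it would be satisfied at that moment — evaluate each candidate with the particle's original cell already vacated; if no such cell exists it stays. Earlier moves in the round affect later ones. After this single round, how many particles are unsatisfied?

2

Initially unsatisfied (in order): (1,1), (4,1).
  (1,1): no empty cell satisfies it; stays.
  (4,1): no empty cell satisfies it; stays.
Resulting grid:
B R R
R R _
R R R
B R _
R R R
Unsatisfied now: (1,1), (4,1).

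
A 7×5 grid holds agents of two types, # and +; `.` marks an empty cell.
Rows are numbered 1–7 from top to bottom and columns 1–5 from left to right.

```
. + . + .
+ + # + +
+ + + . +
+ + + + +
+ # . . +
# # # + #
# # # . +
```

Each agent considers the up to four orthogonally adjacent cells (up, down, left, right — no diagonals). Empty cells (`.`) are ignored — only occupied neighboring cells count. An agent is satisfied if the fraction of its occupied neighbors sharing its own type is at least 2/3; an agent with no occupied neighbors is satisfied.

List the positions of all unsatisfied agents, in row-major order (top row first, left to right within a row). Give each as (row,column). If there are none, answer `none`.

(1,2)+ 1/1 ok
(1,4)+ 1/1 ok
(2,1)+ 2/2 ok
(2,2)+ 3/4 ok
(2,3)# 0/3 unhappy
(2,4)+ 2/3 ok
(2,5)+ 2/2 ok
(3,1)+ 3/3 ok
(3,2)+ 4/4 ok
(3,3)+ 2/3 ok
(3,5)+ 2/2 ok
(4,1)+ 3/3 ok
(4,2)+ 3/4 ok
(4,3)+ 3/3 ok
(4,4)+ 2/2 ok
(4,5)+ 3/3 ok
(5,1)+ 1/3 unhappy
(5,2)# 1/3 unhappy
(5,5)+ 1/2 unhappy
(6,1)# 2/3 ok
(6,2)# 4/4 ok
(6,3)# 2/3 ok
(6,4)+ 0/2 unhappy
(6,5)# 0/3 unhappy
(7,1)# 2/2 ok
(7,2)# 3/3 ok
(7,3)# 2/2 ok
(7,5)+ 0/1 unhappy

(2,3), (5,1), (5,2), (5,5), (6,4), (6,5), (7,5)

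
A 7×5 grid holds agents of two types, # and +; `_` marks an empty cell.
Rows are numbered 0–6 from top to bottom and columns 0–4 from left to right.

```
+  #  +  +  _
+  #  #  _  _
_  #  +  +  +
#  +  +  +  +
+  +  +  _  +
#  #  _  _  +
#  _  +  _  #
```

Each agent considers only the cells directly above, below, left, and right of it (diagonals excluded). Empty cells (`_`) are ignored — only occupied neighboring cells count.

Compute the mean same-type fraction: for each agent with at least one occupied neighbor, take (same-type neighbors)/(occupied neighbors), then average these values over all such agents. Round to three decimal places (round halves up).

(0,0)+ 1/2
(0,1)# 1/3
(0,2)+ 1/3
(0,3)+ 1/1
(1,0)+ 1/2
(1,1)# 3/4
(1,2)# 1/3
(2,1)# 1/3
(2,2)+ 2/4
(2,3)+ 3/3
(2,4)+ 2/2
(3,0)# 0/2
(3,1)+ 2/4
(3,2)+ 4/4
(3,3)+ 3/3
(3,4)+ 3/3
(4,0)+ 1/3
(4,1)+ 3/4
(4,2)+ 2/2
(4,4)+ 2/2
(5,0)# 2/3
(5,1)# 1/2
(5,4)+ 1/2
(6,0)# 1/1
(6,2)+ — no occupied neighbors
(6,4)# 0/1
Sum over 25 agents: 1/2 + 1/3 + 1/3 + 1/1 + 1/2 + 3/4 + 1/3 + 1/3 + 2/4 + 3/3 + 2/2 + 0/2 + 2/4 + 4/4 + 3/3 + 3/3 + 1/3 + 3/4 + 2/2 + 2/2 + 2/3 + 1/2 + 1/2 + 1/1 + 0/1 = 95/6; mean = 95/6 ÷ 25 = 19/30 = 0.633333… → 0.633.

0.633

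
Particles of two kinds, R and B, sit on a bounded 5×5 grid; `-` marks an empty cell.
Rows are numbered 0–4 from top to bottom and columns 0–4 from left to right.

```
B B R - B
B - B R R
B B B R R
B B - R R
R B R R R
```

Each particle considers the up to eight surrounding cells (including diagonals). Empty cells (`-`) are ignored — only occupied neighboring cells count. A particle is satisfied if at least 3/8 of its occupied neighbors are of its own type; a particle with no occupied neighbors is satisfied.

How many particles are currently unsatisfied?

(0,0)B 2/2 ok
(0,1)B 3/4 ok
(0,2)R 1/3 unhappy
(0,4)B 0/2 unhappy
(1,0)B 4/4 ok
(1,2)B 3/6 ok
(1,3)R 4/7 ok
(1,4)R 3/4 ok
(2,0)B 4/4 ok
(2,1)B 6/6 ok
(2,2)B 3/6 ok
(2,3)R 5/7 ok
(2,4)R 5/5 ok
(3,0)B 4/5 ok
(3,1)B 5/7 ok
(3,3)R 6/7 ok
(3,4)R 5/5 ok
(4,0)R 0/3 unhappy
(4,1)B 2/4 ok
(4,2)R 2/4 ok
(4,3)R 4/4 ok
(4,4)R 3/3 ok
Unsatisfied: (0,2), (0,4), (4,0) — 3 in total.

3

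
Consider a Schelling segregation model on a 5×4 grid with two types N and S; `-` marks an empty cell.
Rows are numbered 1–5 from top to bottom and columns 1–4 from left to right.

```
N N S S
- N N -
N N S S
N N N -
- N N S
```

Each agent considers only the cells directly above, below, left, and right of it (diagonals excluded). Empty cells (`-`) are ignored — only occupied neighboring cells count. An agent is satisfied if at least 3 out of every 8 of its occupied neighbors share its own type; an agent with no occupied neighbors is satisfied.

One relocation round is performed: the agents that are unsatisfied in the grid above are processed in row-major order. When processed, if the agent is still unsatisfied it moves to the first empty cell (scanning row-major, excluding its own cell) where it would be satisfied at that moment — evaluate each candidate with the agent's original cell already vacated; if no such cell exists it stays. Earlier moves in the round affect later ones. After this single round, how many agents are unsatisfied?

Initially unsatisfied (in order): (1,3), (2,3), (3,3), (5,4).
  (1,3) → (2,4).
  (2,3) → (1,3).
  (3,3) → (4,4).
  (5,4): now satisfied by earlier moves; stays.
Resulting grid:
N N N S
- N - S
N N - S
N N N S
- N N S
All satisfied now.

0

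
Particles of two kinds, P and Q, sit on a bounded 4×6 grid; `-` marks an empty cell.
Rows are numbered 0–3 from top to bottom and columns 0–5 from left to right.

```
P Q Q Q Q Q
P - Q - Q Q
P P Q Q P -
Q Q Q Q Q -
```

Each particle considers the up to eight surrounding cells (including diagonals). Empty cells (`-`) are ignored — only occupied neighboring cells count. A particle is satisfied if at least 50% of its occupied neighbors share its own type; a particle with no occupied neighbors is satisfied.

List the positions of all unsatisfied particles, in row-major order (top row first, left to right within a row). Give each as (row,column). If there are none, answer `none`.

Row 0: (0,0)P 1/2 ✓ · (0,1)Q 2/4 ✓ · (0,2)Q 3/3 ✓ · (0,3)Q 4/4 ✓ · (0,4)Q 4/4 ✓ · (0,5)Q 3/3 ✓
Row 1: (1,0)P 3/4 ✓ · (1,2)Q 5/6 ✓ · (1,4)Q 5/6 ✓ · (1,5)Q 3/4 ✓
Row 2: (2,0)P 2/4 ✓ · (2,1)P 2/7 ✗ · (2,2)Q 5/6 ✓ · (2,3)Q 6/7 ✓ · (2,4)P 0/5 ✗
Row 3: (3,0)Q 1/3 ✗ · (3,1)Q 3/5 ✓ · (3,2)Q 4/5 ✓ · (3,3)Q 4/5 ✓ · (3,4)Q 2/3 ✓

(2,1), (2,4), (3,0)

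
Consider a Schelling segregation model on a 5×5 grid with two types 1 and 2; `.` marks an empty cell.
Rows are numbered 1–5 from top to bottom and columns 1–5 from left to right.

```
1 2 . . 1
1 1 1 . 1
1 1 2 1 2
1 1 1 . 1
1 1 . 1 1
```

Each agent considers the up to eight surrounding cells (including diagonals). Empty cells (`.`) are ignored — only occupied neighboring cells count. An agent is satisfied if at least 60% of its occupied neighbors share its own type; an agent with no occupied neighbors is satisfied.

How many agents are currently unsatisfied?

(1,1)1 2/3 ok
(1,2)2 0/4 unhappy
(1,5)1 1/1 ok
(2,1)1 4/5 ok
(2,2)1 5/7 ok
(2,3)1 3/5 ok
(2,5)1 2/3 ok
(3,1)1 5/5 ok
(3,2)1 7/8 ok
(3,3)2 0/6 unhappy
(3,4)1 4/6 ok
(3,5)2 0/3 unhappy
(4,1)1 5/5 ok
(4,2)1 6/7 ok
(4,3)1 5/6 ok
(4,5)1 3/4 ok
(5,1)1 3/3 ok
(5,2)1 4/4 ok
(5,4)1 3/3 ok
(5,5)1 2/2 ok
Unsatisfied: (1,2), (3,3), (3,5) — 3 in total.

3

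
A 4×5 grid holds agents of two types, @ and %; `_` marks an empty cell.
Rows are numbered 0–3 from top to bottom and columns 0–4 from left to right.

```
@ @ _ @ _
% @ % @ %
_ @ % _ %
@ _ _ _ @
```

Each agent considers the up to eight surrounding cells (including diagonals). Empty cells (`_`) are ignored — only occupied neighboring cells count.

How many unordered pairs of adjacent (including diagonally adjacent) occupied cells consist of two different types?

Scan each occupied cell's neighbors to the right and below (and the two forward diagonals) so each pair is counted once.
Row 0: @(0,0)–@(0,1)= @(0,0)–%(1,0)≠ @(0,0)–@(1,1)= @(0,1)–@(1,1)= @(0,1)–%(1,2)≠ @(0,1)–%(1,0)≠ @(0,3)–@(1,3)= @(0,3)–%(1,4)≠ @(0,3)–%(1,2)≠  → 5/9 unlike.
Row 1: %(1,0)–@(1,1)≠ %(1,0)–@(2,1)≠ @(1,1)–%(1,2)≠ @(1,1)–@(2,1)= @(1,1)–%(2,2)≠ %(1,2)–@(1,3)≠ %(1,2)–%(2,2)= %(1,2)–@(2,1)≠ @(1,3)–%(1,4)≠ @(1,3)–%(2,4)≠ @(1,3)–%(2,2)≠ %(1,4)–%(2,4)=  → 9/12 unlike.
Row 2: @(2,1)–%(2,2)≠ @(2,1)–@(3,0)= %(2,4)–@(3,4)≠  → 2/3 unlike.
Total adjacent occupied pairs: 24; unlike-type pairs: 16.

16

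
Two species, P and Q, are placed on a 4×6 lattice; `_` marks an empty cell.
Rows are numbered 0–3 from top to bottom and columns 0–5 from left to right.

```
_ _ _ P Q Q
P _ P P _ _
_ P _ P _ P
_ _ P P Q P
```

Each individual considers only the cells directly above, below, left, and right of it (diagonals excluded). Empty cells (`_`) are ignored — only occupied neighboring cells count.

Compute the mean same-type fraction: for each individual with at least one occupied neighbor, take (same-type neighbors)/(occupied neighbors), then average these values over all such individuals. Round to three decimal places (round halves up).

0.742

Row 0: (0,3)P 1/2 · (0,4)Q 1/2 · (0,5)Q 1/1
Row 1: (1,0)P — no occupied neighbors · (1,2)P 1/1 · (1,3)P 3/3
Row 2: (2,1)P — no occupied neighbors · (2,3)P 2/2 · (2,5)P 1/1
Row 3: (3,2)P 1/1 · (3,3)P 2/3 · (3,4)Q 0/2 · (3,5)P 1/2
Sum over 11 individuals: 1/2 + 1/2 + 1/1 + 1/1 + 3/3 + 2/2 + 1/1 + 1/1 + 2/3 + 0/2 + 1/2 = 49/6; mean = 49/6 ÷ 11 = 49/66 = 0.742424… → 0.742.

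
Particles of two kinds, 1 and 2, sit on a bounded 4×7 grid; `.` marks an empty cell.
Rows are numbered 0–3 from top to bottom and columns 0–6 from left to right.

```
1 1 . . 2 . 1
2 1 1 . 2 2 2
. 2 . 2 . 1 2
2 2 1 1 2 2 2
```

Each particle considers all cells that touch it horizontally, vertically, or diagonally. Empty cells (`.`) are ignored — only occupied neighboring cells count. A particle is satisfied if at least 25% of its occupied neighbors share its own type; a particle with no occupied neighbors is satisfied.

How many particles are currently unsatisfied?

2

Row 0: (0,0)1 2/3 satisfied · (0,1)1 3/4 satisfied · (0,4)2 2/2 satisfied · (0,6)1 0/2 not
Row 1: (1,0)2 1/4 satisfied · (1,1)1 3/5 satisfied · (1,2)1 2/4 satisfied · (1,4)2 3/4 satisfied · (1,5)2 4/6 satisfied · (1,6)2 2/4 satisfied
Row 2: (2,1)2 3/6 satisfied · (2,3)2 2/5 satisfied · (2,5)1 0/7 not · (2,6)2 4/5 satisfied
Row 3: (3,0)2 2/2 satisfied · (3,1)2 2/3 satisfied · (3,2)1 1/4 satisfied · (3,3)1 1/3 satisfied · (3,4)2 2/4 satisfied · (3,5)2 3/4 satisfied · (3,6)2 2/3 satisfied
Unsatisfied: (0,6), (2,5) — 2 in total.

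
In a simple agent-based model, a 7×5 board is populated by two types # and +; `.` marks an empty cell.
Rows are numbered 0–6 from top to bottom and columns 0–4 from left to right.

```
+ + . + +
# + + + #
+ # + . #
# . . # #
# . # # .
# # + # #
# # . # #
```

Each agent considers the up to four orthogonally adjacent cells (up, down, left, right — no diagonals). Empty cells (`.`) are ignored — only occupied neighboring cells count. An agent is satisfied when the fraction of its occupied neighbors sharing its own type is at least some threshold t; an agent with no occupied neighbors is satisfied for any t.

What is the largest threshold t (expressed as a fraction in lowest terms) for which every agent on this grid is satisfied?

0/1

(0,0)+ 1/2
(0,1)+ 2/2
(0,3)+ 2/2
(0,4)+ 1/2
(1,0)# 0/3
(1,1)+ 2/4
(1,2)+ 3/3
(1,3)+ 2/3
(1,4)# 1/3
(2,0)+ 0/3
(2,1)# 0/3
(2,2)+ 1/2
(2,4)# 2/2
(3,0)# 1/2
(3,3)# 2/2
(3,4)# 2/2
(4,0)# 2/2
(4,2)# 1/2
(4,3)# 3/3
(5,0)# 3/3
(5,1)# 2/3
(5,2)+ 0/3
(5,3)# 3/4
(5,4)# 2/2
(6,0)# 2/2
(6,1)# 2/2
(6,3)# 2/2
(6,4)# 2/2
The smallest same-type fraction is 0/3 at (1,0), which reduces to 0/1. Any threshold above that leaves this agent unsatisfied.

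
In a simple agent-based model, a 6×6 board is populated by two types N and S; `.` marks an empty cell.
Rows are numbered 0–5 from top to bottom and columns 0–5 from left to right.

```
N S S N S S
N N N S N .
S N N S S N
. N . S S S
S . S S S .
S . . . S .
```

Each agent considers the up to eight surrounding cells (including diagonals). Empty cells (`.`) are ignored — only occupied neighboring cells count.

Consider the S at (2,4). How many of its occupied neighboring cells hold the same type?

5

Occupied neighbors of (2,4): (1,3)=S, (1,4)=N, (2,3)=S, (2,5)=N, (3,3)=S, (3,4)=S, (3,5)=S.
Same type (S): 5 of 7.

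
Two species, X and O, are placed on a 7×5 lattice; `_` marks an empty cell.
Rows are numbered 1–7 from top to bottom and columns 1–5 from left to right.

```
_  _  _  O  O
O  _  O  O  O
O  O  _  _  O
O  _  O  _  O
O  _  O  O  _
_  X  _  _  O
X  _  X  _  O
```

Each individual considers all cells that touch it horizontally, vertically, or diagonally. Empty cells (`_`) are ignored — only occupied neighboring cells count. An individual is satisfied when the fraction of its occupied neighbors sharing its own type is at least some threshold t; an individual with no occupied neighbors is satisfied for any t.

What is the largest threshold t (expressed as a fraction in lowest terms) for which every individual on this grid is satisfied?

1/2

Row 1: (1,4)O 4/4 · (1,5)O 3/3
Row 2: (2,1)O 2/2 · (2,3)O 3/3 · (2,4)O 5/5 · (2,5)O 4/4
Row 3: (3,1)O 3/3 · (3,2)O 5/5 · (3,5)O 3/3
Row 4: (4,1)O 3/3 · (4,3)O 3/3 · (4,5)O 2/2
Row 5: (5,1)O 1/2 · (5,3)O 2/3 · (5,4)O 4/4
Row 6: (6,2)X 2/4 · (6,5)O 2/2
Row 7: (7,1)X 1/1 · (7,3)X 1/1 · (7,5)O 1/1
The smallest same-type fraction is 1/2 at (5,1), which reduces to 1/2. Any threshold above that leaves this individual unsatisfied.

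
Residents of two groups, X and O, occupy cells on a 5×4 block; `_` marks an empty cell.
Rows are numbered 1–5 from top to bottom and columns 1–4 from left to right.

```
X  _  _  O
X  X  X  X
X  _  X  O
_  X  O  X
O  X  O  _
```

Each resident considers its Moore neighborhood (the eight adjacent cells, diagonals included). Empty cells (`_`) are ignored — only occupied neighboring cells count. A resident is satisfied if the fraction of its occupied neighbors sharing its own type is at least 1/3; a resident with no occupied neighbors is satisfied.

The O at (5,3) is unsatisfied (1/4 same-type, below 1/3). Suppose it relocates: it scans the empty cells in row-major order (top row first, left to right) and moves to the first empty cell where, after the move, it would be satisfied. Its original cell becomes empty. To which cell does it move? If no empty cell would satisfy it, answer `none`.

Vacating (5,3). Empty cells in order:
  (1,2): 0/4 same-type → still unsatisfied.
  (1,3): 1/4 same-type → still unsatisfied.
  (3,2): 1/7 same-type → still unsatisfied.
  (4,1): 1/4 same-type → still unsatisfied.
  (5,4): 1/2 same-type → satisfied — stop here.

(5,4)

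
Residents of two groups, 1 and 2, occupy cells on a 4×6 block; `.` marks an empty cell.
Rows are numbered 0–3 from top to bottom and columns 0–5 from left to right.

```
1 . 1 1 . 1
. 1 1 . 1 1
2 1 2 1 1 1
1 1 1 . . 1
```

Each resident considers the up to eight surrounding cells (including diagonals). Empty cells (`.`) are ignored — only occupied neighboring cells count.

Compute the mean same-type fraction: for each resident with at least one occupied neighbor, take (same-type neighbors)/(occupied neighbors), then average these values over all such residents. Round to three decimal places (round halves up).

(0,0)1 1/1
(0,2)1 3/3
(0,3)1 3/3
(0,5)1 2/2
(1,1)1 4/6
(1,2)1 5/6
(1,4)1 6/6
(1,5)1 4/4
(2,0)2 0/4
(2,1)1 5/7
(2,2)2 0/6
(2,3)1 4/5
(2,4)1 5/5
(2,5)1 4/4
(3,0)1 2/3
(3,1)1 3/5
(3,2)1 3/4
(3,5)1 2/2
Sum over 18 residents: 1/1 + 3/3 + 3/3 + 2/2 + 4/6 + 5/6 + 6/6 + 4/4 + 0/4 + 5/7 + 0/6 + 4/5 + 5/5 + 4/4 + 2/3 + 3/5 + 3/4 + 2/2 = 5893/420; mean = 5893/420 ÷ 18 = 5893/7560 = 0.779497… → 0.779.

0.779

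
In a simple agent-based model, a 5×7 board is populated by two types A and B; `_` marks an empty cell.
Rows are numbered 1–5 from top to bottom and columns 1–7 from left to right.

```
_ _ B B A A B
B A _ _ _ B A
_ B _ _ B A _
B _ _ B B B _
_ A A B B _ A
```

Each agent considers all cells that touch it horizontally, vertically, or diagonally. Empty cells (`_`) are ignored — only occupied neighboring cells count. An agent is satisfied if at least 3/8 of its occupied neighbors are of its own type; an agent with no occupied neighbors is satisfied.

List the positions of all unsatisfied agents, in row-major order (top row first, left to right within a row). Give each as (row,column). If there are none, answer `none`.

(1,5), (1,7), (2,2), (2,6), (3,6), (5,3), (5,7)

Row 1: (1,3)B 1/2 ✓ · (1,4)B 1/2 ✓ · (1,5)A 1/3 ✗ · (1,6)A 2/4 ✓ · (1,7)B 1/3 ✗
Row 2: (2,1)B 1/2 ✓ · (2,2)A 0/3 ✗ · (2,6)B 2/6 ✗ · (2,7)A 2/4 ✓
Row 3: (3,2)B 2/3 ✓ · (3,5)B 4/5 ✓ · (3,6)A 1/5 ✗
Row 4: (4,1)B 1/2 ✓ · (4,4)B 4/5 ✓ · (4,5)B 5/6 ✓ · (4,6)B 3/5 ✓
Row 5: (5,2)A 1/2 ✓ · (5,3)A 1/3 ✗ · (5,4)B 3/4 ✓ · (5,5)B 4/4 ✓ · (5,7)A 0/1 ✗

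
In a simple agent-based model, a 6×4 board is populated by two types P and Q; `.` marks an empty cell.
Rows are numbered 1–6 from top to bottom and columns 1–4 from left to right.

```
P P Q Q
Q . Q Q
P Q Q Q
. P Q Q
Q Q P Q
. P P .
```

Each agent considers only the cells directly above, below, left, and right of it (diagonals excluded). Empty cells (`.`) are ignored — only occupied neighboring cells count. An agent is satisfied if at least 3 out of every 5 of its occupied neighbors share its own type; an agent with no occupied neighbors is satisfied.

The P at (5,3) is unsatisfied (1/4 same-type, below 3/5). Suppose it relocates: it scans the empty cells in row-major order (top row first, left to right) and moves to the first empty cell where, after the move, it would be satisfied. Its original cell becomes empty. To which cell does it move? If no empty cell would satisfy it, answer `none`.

Vacating (5,3). Empty cells in order:
  (2,2): 1/4 same-type → still unsatisfied.
  (4,1): 2/3 same-type → satisfied — stop here.

(4,1)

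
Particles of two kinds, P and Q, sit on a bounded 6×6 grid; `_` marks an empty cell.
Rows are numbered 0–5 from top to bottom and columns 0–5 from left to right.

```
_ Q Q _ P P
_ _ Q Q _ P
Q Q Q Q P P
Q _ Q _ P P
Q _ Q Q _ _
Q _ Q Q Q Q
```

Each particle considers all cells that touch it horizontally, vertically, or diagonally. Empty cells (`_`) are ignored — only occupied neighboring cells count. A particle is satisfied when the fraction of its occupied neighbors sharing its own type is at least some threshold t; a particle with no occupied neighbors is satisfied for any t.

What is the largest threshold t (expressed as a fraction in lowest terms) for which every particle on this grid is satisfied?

Row 0: (0,1)Q 2/2 · (0,2)Q 3/3 · (0,4)P 2/3 · (0,5)P 2/2
Row 1: (1,2)Q 6/6 · (1,3)Q 4/6 · (1,5)P 4/4
Row 2: (2,0)Q 2/2 · (2,1)Q 5/5 · (2,2)Q 5/5 · (2,3)Q 4/6 · (2,4)P 4/6 · (2,5)P 4/4
Row 3: (3,0)Q 3/3 · (3,2)Q 5/5 · (3,4)P 3/5 · (3,5)P 3/3
Row 4: (4,0)Q 2/2 · (4,2)Q 4/4 · (4,3)Q 5/6
Row 5: (5,0)Q 1/1 · (5,2)Q 3/3 · (5,3)Q 4/4 · (5,4)Q 3/3 · (5,5)Q 1/1
The smallest same-type fraction is 3/5 at (3,4), which reduces to 3/5. Any threshold above that leaves this particle unsatisfied.

3/5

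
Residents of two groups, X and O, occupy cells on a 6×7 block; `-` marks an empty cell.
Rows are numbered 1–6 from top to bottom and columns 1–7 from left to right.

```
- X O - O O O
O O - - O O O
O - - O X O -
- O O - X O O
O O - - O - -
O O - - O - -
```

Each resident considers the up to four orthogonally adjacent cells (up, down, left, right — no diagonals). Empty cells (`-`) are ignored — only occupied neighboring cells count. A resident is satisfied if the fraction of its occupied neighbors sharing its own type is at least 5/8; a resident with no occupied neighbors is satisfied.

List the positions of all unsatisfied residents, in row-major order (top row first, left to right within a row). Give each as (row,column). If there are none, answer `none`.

(1,2), (1,3), (2,2), (3,4), (3,5), (4,5), (5,5)

(1,2)X 0/2 unhappy
(1,3)O 0/1 unhappy
(1,5)O 2/2 ok
(1,6)O 3/3 ok
(1,7)O 2/2 ok
(2,1)O 2/2 ok
(2,2)O 1/2 unhappy
(2,5)O 2/3 ok
(2,6)O 4/4 ok
(2,7)O 2/2 ok
(3,1)O 1/1 ok
(3,4)O 0/1 unhappy
(3,5)X 1/4 unhappy
(3,6)O 2/3 ok
(4,2)O 2/2 ok
(4,3)O 1/1 ok
(4,5)X 1/3 unhappy
(4,6)O 2/3 ok
(4,7)O 1/1 ok
(5,1)O 2/2 ok
(5,2)O 3/3 ok
(5,5)O 1/2 unhappy
(6,1)O 2/2 ok
(6,2)O 2/2 ok
(6,5)O 1/1 ok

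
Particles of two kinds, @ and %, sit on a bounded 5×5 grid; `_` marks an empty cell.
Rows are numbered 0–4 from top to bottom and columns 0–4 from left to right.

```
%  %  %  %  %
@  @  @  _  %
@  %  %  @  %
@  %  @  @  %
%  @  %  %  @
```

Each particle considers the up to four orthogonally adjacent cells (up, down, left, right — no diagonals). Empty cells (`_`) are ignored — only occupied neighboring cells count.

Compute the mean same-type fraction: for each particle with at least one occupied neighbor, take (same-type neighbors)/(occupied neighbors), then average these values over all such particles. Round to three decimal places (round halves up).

0.462

(0,0)% 1/2
(0,1)% 2/3
(0,2)% 2/3
(0,3)% 2/2
(0,4)% 2/2
(1,0)@ 2/3
(1,1)@ 2/4
(1,2)@ 1/3
(1,4)% 2/2
(2,0)@ 2/3
(2,1)% 2/4
(2,2)% 1/4
(2,3)@ 1/3
(2,4)% 2/3
(3,0)@ 1/3
(3,1)% 1/4
(3,2)@ 1/4
(3,3)@ 2/4
(3,4)% 1/3
(4,0)% 0/2
(4,1)@ 0/3
(4,2)% 1/3
(4,3)% 1/3
(4,4)@ 0/2
Sum over 24 particles: 1/2 + 2/3 + 2/3 + 2/2 + 2/2 + 2/3 + 2/4 + 1/3 + 2/2 + 2/3 + 2/4 + 1/4 + 1/3 + 2/3 + 1/3 + 1/4 + 1/4 + 2/4 + 1/3 + 0/2 + 0/3 + 1/3 + 1/3 + 0/2 = 133/12; mean = 133/12 ÷ 24 = 133/288 = 0.461805… → 0.462.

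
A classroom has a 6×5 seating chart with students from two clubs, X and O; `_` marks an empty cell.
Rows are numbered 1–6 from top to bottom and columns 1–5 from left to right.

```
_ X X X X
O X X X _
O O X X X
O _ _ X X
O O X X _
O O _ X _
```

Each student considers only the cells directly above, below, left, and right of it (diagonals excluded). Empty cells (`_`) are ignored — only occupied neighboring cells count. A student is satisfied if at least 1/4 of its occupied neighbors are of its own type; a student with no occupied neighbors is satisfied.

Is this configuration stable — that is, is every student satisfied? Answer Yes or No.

Yes

Row 1: (1,2)X 2/2 satisfied · (1,3)X 3/3 satisfied · (1,4)X 3/3 satisfied · (1,5)X 1/1 satisfied
Row 2: (2,1)O 1/2 satisfied · (2,2)X 2/4 satisfied · (2,3)X 4/4 satisfied · (2,4)X 3/3 satisfied
Row 3: (3,1)O 3/3 satisfied · (3,2)O 1/3 satisfied · (3,3)X 2/3 satisfied · (3,4)X 4/4 satisfied · (3,5)X 2/2 satisfied
Row 4: (4,1)O 2/2 satisfied · (4,4)X 3/3 satisfied · (4,5)X 2/2 satisfied
Row 5: (5,1)O 3/3 satisfied · (5,2)O 2/3 satisfied · (5,3)X 1/2 satisfied · (5,4)X 3/3 satisfied
Row 6: (6,1)O 2/2 satisfied · (6,2)O 2/2 satisfied · (6,4)X 1/1 satisfied
All meet the threshold, so the configuration is stable.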